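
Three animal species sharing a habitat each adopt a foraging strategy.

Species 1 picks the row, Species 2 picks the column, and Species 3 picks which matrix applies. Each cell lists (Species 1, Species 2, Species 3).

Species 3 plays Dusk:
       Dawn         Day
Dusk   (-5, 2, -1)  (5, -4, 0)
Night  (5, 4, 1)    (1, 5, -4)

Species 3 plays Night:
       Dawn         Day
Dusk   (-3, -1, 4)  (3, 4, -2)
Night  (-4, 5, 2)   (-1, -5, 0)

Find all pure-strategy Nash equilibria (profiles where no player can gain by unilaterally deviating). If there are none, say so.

For each player, find the best response to each opponent profile; mutual best responses are the pure NE.
Species 1 against (Dawn, Dusk): payoffs -5, 5 → best response Night.
Species 1 against (Dawn, Night): payoffs -3, -4 → best response Dusk.
Species 1 against (Day, Dusk): payoffs 5, 1 → best response Dusk.
Species 1 against (Day, Night): payoffs 3, -1 → best response Dusk.
Species 2 against (Dusk, Dusk): payoffs 2, -4 → best response Dawn.
Species 2 against (Dusk, Night): payoffs -1, 4 → best response Day.
Species 2 against (Night, Dusk): payoffs 4, 5 → best response Day.
Species 2 against (Night, Night): payoffs 5, -5 → best response Dawn.
Species 3 against (Dusk, Dawn): payoffs -1, 4 → best response Night.
Species 3 against (Dusk, Day): payoffs 0, -2 → best response Dusk.
Species 3 against (Night, Dawn): payoffs 1, 2 → best response Night.
Species 3 against (Night, Day): payoffs -4, 0 → best response Night.
No profile is a mutual best response for all players.

This game has no pure Nash equilibrium.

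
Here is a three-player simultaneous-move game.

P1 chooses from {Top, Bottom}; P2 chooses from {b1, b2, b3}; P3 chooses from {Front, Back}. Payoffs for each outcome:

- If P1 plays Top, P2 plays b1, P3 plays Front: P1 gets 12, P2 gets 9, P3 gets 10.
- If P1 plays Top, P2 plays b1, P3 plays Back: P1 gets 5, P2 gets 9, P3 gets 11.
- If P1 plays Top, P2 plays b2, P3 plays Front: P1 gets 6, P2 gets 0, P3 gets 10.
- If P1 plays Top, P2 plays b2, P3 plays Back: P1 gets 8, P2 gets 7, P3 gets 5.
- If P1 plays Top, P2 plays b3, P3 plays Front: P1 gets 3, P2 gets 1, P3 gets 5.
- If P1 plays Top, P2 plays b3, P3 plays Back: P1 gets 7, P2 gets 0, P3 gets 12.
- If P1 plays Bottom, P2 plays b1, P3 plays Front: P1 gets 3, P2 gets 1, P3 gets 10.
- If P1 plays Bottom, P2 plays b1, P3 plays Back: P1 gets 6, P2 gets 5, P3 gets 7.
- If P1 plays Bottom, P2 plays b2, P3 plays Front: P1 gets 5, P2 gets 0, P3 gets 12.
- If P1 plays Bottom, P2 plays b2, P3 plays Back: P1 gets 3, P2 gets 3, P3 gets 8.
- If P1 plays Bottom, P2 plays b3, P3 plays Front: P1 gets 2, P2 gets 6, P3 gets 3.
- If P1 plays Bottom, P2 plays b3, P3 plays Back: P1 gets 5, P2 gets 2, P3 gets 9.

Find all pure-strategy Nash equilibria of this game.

For each strategy profile, look for a profitable unilateral deviation.
(Top, b1, Front): P3 can switch to Back (10 → 11). Not NE.
(Top, b1, Back): P1 can switch to Bottom (5 → 6). Not NE.
(Top, b2, Front): P2 can switch to b1 (0 → 9). Not NE.
(Top, b2, Back): P2 can switch to b1 (7 → 9). Not NE.
(Top, b3, Front): P2 can switch to b1 (1 → 9). Not NE.
(Top, b3, Back): P2 can switch to b1 (0 → 9). Not NE.
(The remaining 6 profiles each have a profitable deviation by the same check.)

No pure-strategy Nash equilibrium.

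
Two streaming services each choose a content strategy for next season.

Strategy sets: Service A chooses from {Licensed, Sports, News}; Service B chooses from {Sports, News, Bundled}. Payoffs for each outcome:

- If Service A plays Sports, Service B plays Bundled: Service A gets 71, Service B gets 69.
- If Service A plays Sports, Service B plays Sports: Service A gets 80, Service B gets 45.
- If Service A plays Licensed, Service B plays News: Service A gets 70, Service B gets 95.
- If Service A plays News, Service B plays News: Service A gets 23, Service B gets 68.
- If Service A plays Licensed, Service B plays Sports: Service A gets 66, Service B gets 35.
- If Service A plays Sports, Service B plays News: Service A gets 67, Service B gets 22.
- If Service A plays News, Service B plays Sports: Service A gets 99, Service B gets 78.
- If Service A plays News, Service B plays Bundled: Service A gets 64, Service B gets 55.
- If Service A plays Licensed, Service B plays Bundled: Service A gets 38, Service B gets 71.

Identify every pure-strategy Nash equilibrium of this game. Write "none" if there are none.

Pure-strategy Nash equilibria: (Licensed, News); (Sports, Bundled); (News, Sports)

(Licensed, Sports): Service A can switch to Sports (66 → 80). Not NE.
(Licensed, News): Service A gets 70, best alternative 67; Service B gets 95, best alternative 71. No profitable deviation — NE.
(Licensed, Bundled): Service A can switch to Sports (38 → 71). Not NE.
(Sports, Sports): Service A can switch to News (80 → 99). Not NE.
(Sports, News): Service A can switch to Licensed (67 → 70). Not NE.
(Sports, Bundled): Service A gets 71, best alternative 64; Service B gets 69, best alternative 45. No profitable deviation — NE.
(News, Sports): Service A gets 99, best alternative 80; Service B gets 78, best alternative 68. No profitable deviation — NE.
(News, News): Service A can switch to Licensed (23 → 70). Not NE.
(News, Bundled): Service A can switch to Sports (64 → 71). Not NE.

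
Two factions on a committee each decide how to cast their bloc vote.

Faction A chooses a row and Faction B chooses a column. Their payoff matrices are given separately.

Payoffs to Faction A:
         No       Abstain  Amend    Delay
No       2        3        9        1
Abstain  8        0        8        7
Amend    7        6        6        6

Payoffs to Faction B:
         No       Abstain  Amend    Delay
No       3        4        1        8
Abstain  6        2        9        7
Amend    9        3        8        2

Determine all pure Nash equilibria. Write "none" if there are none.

(No, No): Faction A can switch to Abstain (2 → 8). Not NE.
(No, Abstain): Faction A can switch to Amend (3 → 6). Not NE.
(No, Amend): Faction B can switch to No (1 → 3). Not NE.
(No, Delay): Faction A can switch to Abstain (1 → 7). Not NE.
(Abstain, No): Faction B can switch to Amend (6 → 9). Not NE.
(Abstain, Abstain): Faction A can switch to No (0 → 3). Not NE.
(Abstain, Amend): Faction A can switch to No (8 → 9). Not NE.
(Abstain, Delay): Faction B can switch to Amend (7 → 9). Not NE.
(Amend, No): Faction A can switch to Abstain (7 → 8). Not NE.
(Amend, Abstain): Faction B can switch to No (3 → 9). Not NE.
(Amend, Amend): Faction A can switch to No (6 → 9). Not NE.
(Amend, Delay): Faction A can switch to Abstain (6 → 7). Not NE.

This game has no pure Nash equilibrium.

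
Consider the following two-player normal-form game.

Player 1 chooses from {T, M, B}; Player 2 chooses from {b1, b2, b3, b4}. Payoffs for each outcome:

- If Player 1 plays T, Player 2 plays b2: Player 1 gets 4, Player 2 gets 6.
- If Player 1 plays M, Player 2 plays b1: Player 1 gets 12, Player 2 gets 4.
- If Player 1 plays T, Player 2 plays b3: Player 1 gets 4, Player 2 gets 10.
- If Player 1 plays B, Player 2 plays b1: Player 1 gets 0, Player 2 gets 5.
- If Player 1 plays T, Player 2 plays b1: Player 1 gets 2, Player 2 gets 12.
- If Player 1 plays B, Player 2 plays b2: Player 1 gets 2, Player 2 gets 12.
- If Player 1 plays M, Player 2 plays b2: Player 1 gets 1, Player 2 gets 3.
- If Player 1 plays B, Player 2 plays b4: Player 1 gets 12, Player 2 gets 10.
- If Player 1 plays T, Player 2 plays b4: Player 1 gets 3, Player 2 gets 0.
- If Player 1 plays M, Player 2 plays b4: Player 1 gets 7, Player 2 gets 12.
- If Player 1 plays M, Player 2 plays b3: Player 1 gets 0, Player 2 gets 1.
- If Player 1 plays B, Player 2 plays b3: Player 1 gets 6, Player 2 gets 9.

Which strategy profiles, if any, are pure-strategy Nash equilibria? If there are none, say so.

none

For each strategy profile, look for a profitable unilateral deviation.
(T, b1): Player 1 can switch to M (2 → 12). Not NE.
(T, b2): Player 2 can switch to b1 (6 → 12). Not NE.
(T, b3): Player 1 can switch to B (4 → 6). Not NE.
(T, b4): Player 1 can switch to M (3 → 7). Not NE.
(M, b1): Player 2 can switch to b4 (4 → 12). Not NE.
(M, b2): Player 1 can switch to T (1 → 4). Not NE.
(The remaining 6 profiles each have a profitable deviation by the same check.)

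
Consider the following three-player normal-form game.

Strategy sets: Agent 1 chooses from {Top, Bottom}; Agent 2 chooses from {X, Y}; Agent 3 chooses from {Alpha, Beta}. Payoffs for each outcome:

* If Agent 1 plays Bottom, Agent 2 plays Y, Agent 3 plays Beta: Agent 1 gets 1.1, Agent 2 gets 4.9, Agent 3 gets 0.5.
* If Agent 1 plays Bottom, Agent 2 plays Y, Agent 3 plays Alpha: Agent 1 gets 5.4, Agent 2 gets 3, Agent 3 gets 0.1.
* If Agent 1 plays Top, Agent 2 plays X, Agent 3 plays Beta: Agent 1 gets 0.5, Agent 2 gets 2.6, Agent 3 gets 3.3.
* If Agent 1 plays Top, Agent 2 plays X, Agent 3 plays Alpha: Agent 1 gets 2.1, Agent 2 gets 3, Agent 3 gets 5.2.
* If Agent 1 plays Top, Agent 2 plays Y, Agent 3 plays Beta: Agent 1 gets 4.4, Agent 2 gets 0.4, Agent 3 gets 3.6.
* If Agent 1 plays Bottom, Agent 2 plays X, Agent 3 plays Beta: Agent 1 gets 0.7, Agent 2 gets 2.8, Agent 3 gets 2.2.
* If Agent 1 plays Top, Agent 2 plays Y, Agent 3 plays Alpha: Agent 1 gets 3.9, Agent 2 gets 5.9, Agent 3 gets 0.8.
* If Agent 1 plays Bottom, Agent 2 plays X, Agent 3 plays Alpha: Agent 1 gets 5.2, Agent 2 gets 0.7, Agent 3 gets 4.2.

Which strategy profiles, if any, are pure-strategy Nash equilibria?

This game has no pure Nash equilibrium.

Agent 1 against (X, Alpha): payoffs 2.1, 5.2 → best response Bottom.
Agent 1 against (X, Beta): payoffs 0.5, 0.7 → best response Bottom.
Agent 1 against (Y, Alpha): payoffs 3.9, 5.4 → best response Bottom.
Agent 1 against (Y, Beta): payoffs 4.4, 1.1 → best response Top.
Agent 2 against (Top, Alpha): payoffs 3, 5.9 → best response Y.
Agent 2 against (Top, Beta): payoffs 2.6, 0.4 → best response X.
Agent 2 against (Bottom, Alpha): payoffs 0.7, 3 → best response Y.
Agent 2 against (Bottom, Beta): payoffs 2.8, 4.9 → best response Y.
Agent 3 against (Top, X): payoffs 5.2, 3.3 → best response Alpha.
Agent 3 against (Top, Y): payoffs 0.8, 3.6 → best response Beta.
Agent 3 against (Bottom, X): payoffs 4.2, 2.2 → best response Alpha.
Agent 3 against (Bottom, Y): payoffs 0.1, 0.5 → best response Beta.
No profile is a mutual best response for all players.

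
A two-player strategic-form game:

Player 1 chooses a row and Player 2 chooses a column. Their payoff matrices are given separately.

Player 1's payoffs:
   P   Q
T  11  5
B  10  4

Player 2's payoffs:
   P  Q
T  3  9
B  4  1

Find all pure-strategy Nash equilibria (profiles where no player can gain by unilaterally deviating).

Pure NE: (T, Q)

Player 1 against P: payoffs 11, 10 → best response T.
Player 1 against Q: payoffs 5, 4 → best response T.
Player 2 against T: payoffs 3, 9 → best response Q.
Player 2 against B: payoffs 4, 1 → best response P.
Mutual best responses: (T, Q).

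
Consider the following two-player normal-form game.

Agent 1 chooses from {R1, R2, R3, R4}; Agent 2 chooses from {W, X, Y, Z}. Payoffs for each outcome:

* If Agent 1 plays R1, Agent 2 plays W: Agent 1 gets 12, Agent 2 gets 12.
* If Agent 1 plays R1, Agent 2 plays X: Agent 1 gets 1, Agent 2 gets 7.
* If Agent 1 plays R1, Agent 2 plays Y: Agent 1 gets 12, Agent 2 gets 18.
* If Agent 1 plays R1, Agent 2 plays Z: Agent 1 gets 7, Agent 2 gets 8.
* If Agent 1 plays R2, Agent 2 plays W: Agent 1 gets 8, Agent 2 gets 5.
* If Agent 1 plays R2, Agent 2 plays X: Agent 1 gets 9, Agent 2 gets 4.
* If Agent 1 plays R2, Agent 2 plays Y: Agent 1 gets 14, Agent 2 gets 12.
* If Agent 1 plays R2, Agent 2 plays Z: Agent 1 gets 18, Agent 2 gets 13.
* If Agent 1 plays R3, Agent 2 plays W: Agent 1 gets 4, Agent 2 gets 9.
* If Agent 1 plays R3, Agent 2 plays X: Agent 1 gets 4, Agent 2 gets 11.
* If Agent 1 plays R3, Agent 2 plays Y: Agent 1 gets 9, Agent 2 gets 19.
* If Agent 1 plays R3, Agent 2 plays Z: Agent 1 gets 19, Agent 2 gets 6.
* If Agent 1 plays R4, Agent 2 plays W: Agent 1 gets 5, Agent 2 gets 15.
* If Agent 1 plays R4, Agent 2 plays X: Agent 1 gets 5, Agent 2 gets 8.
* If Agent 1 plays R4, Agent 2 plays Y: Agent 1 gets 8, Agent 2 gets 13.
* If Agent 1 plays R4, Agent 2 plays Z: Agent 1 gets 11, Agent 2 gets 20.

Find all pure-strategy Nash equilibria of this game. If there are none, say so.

No pure-strategy Nash equilibrium.

Agent 1 against W: payoffs 12, 8, 4, 5 → best response R1.
Agent 1 against X: payoffs 1, 9, 4, 5 → best response R2.
Agent 1 against Y: payoffs 12, 14, 9, 8 → best response R2.
Agent 1 against Z: payoffs 7, 18, 19, 11 → best response R3.
Agent 2 against R1: payoffs 12, 7, 18, 8 → best response Y.
Agent 2 against R2: payoffs 5, 4, 12, 13 → best response Z.
Agent 2 against R3: payoffs 9, 11, 19, 6 → best response Y.
Agent 2 against R4: payoffs 15, 8, 13, 20 → best response Z.
No profile is a mutual best response for all players.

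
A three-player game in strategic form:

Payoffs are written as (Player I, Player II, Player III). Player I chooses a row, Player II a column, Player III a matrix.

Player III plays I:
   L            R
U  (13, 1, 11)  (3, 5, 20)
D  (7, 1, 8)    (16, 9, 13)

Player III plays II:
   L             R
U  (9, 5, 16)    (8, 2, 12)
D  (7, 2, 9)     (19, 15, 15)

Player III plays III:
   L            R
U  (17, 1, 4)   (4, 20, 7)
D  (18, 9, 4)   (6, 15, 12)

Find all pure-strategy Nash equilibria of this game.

Player I against (L, I): payoffs 13, 7 → best response U.
Player I against (L, II): payoffs 9, 7 → best response U.
Player I against (L, III): payoffs 17, 18 → best response D.
Player I against (R, I): payoffs 3, 16 → best response D.
Player I against (R, II): payoffs 8, 19 → best response D.
Player I against (R, III): payoffs 4, 6 → best response D.
Player II against (U, I): payoffs 1, 5 → best response R.
Player II against (U, II): payoffs 5, 2 → best response L.
Player II against (U, III): payoffs 1, 20 → best response R.
Player II against (D, I): payoffs 1, 9 → best response R.
Player II against (D, II): payoffs 2, 15 → best response R.
Player II against (D, III): payoffs 9, 15 → best response R.
Player III against (U, L): payoffs 11, 16, 4 → best response II.
Player III against (U, R): payoffs 20, 12, 7 → best response I.
Player III against (D, L): payoffs 8, 9, 4 → best response II.
Player III against (D, R): payoffs 13, 15, 12 → best response II.
Mutual best responses: (U, L, II); (D, R, II).

(U, L, II); (D, R, II)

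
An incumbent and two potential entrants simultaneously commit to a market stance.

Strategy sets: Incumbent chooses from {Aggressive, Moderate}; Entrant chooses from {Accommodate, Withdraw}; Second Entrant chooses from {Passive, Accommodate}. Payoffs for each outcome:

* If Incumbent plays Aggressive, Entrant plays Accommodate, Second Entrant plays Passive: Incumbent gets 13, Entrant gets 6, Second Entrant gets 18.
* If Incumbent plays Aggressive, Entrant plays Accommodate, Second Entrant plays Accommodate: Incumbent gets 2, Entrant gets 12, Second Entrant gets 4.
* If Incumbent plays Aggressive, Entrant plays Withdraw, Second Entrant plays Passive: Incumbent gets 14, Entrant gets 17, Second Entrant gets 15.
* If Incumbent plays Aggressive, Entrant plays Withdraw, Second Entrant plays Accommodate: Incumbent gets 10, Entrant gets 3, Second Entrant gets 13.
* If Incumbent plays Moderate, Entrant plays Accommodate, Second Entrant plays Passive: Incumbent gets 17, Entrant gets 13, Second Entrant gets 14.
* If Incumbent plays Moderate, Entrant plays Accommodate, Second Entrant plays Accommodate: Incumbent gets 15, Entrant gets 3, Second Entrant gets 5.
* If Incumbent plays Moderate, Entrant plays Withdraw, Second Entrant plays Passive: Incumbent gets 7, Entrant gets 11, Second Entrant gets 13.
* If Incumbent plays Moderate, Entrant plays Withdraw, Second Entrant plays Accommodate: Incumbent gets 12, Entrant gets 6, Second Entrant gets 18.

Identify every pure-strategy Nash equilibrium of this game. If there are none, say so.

(Aggressive, Withdraw, Passive), (Moderate, Accommodate, Passive), (Moderate, Withdraw, Accommodate)

(Aggressive, Accommodate, Passive): Incumbent can switch to Moderate (13 → 17). Not NE.
(Aggressive, Accommodate, Accommodate): Incumbent can switch to Moderate (2 → 15). Not NE.
(Aggressive, Withdraw, Passive): Incumbent gets 14, best alternative 7; Entrant gets 17, best alternative 6; Second Entrant gets 15, best alternative 13. No profitable deviation — NE.
(Aggressive, Withdraw, Accommodate): Incumbent can switch to Moderate (10 → 12). Not NE.
(Moderate, Accommodate, Passive): Incumbent gets 17, best alternative 13; Entrant gets 13, best alternative 11; Second Entrant gets 14, best alternative 5. No profitable deviation — NE.
(Moderate, Accommodate, Accommodate): Entrant can switch to Withdraw (3 → 6). Not NE.
(Moderate, Withdraw, Passive): Incumbent can switch to Aggressive (7 → 14). Not NE.
(Moderate, Withdraw, Accommodate): Incumbent gets 12, best alternative 10; Entrant gets 6, best alternative 3; Second Entrant gets 18, best alternative 13. No profitable deviation — NE.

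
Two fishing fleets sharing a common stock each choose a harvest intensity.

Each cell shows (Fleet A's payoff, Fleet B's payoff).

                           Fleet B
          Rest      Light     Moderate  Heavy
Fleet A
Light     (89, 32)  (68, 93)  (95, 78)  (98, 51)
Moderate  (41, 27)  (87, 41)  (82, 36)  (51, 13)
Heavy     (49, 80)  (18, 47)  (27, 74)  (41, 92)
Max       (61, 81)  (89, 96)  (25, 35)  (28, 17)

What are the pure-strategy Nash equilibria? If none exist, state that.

Mark each player's best response to every combination of opponents' strategies; a profile where every player is best-responding is a pure Nash equilibrium.
Fleet A against Rest: payoffs 89, 41, 49, 61 → best response Light.
Fleet A against Light: payoffs 68, 87, 18, 89 → best response Max.
Fleet A against Moderate: payoffs 95, 82, 27, 25 → best response Light.
Fleet A against Heavy: payoffs 98, 51, 41, 28 → best response Light.
Fleet B against Light: payoffs 32, 93, 78, 51 → best response Light.
Fleet B against Moderate: payoffs 27, 41, 36, 13 → best response Light.
Fleet B against Heavy: payoffs 80, 47, 74, 92 → best response Heavy.
Fleet B against Max: payoffs 81, 96, 35, 17 → best response Light.
Mutual best responses: (Max, Light).

(Max, Light)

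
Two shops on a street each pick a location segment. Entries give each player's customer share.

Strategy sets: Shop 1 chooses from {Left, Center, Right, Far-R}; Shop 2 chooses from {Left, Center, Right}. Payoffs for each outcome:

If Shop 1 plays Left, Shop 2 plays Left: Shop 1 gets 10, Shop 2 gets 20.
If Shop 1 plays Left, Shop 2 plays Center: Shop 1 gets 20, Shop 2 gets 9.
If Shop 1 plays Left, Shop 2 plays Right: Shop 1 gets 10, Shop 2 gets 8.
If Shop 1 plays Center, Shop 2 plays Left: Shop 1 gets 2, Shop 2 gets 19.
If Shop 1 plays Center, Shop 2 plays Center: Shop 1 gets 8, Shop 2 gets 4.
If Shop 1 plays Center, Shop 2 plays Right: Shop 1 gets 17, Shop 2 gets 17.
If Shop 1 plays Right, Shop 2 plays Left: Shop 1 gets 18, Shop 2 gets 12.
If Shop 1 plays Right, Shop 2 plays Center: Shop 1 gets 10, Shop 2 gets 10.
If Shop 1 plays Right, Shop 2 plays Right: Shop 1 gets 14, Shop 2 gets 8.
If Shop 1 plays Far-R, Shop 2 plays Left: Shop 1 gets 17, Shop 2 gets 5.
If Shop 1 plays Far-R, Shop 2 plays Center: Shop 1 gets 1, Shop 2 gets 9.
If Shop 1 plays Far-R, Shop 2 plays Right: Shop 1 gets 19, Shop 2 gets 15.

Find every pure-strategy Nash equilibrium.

For each player, find the best response to each opponent profile; mutual best responses are the pure NE.
Shop 1 against Left: payoffs 10, 2, 18, 17 → best response Right.
Shop 1 against Center: payoffs 20, 8, 10, 1 → best response Left.
Shop 1 against Right: payoffs 10, 17, 14, 19 → best response Far-R.
Shop 2 against Left: payoffs 20, 9, 8 → best response Left.
Shop 2 against Center: payoffs 19, 4, 17 → best response Left.
Shop 2 against Right: payoffs 12, 10, 8 → best response Left.
Shop 2 against Far-R: payoffs 5, 9, 15 → best response Right.
Mutual best responses: (Right, Left); (Far-R, Right).

(Right, Left) and (Far-R, Right)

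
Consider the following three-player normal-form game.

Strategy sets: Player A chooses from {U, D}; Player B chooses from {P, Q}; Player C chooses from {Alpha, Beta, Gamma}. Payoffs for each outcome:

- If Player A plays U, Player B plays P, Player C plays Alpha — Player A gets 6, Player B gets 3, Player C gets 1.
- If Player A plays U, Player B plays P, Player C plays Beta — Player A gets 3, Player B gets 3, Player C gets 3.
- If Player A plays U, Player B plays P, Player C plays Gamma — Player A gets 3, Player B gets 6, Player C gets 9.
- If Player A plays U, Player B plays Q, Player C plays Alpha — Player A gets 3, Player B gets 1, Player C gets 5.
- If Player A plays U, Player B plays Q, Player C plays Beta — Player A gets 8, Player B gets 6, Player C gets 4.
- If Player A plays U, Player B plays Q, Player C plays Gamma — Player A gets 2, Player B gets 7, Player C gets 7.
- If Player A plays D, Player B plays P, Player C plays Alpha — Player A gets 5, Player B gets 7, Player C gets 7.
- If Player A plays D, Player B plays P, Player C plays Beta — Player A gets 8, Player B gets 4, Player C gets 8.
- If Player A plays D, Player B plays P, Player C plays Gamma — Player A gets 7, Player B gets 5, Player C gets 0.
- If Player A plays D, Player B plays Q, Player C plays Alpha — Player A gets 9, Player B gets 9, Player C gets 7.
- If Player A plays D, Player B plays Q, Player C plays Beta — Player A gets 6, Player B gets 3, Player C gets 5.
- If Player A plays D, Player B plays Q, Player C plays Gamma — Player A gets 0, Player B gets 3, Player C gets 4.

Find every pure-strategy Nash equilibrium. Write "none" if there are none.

For each player, find the best response to each opponent profile; mutual best responses are the pure NE.
Player A against (P, Alpha): payoffs 6, 5 → best response U.
Player A against (P, Beta): payoffs 3, 8 → best response D.
Player A against (P, Gamma): payoffs 3, 7 → best response D.
Player A against (Q, Alpha): payoffs 3, 9 → best response D.
Player A against (Q, Beta): payoffs 8, 6 → best response U.
Player A against (Q, Gamma): payoffs 2, 0 → best response U.
Player B against (U, Alpha): payoffs 3, 1 → best response P.
Player B against (U, Beta): payoffs 3, 6 → best response Q.
Player B against (U, Gamma): payoffs 6, 7 → best response Q.
Player B against (D, Alpha): payoffs 7, 9 → best response Q.
Player B against (D, Beta): payoffs 4, 3 → best response P.
Player B against (D, Gamma): payoffs 5, 3 → best response P.
Player C against (U, P): payoffs 1, 3, 9 → best response Gamma.
Player C against (U, Q): payoffs 5, 4, 7 → best response Gamma.
Player C against (D, P): payoffs 7, 8, 0 → best response Beta.
Player C against (D, Q): payoffs 7, 5, 4 → best response Alpha.
Mutual best responses: (U, Q, Gamma); (D, P, Beta); (D, Q, Alpha).

Pure-strategy Nash equilibria: (U, Q, Gamma), (D, P, Beta), (D, Q, Alpha)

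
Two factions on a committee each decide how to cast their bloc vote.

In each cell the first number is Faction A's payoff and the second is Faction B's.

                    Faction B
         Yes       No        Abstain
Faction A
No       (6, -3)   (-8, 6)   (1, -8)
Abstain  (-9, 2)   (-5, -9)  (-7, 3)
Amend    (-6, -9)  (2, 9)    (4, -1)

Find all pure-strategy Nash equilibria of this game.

The unique pure-strategy Nash equilibrium is (Amend, No).

For each player, find the best response to each opponent profile; mutual best responses are the pure NE.
Faction A against Yes: payoffs 6, -9, -6 → best response No.
Faction A against No: payoffs -8, -5, 2 → best response Amend.
Faction A against Abstain: payoffs 1, -7, 4 → best response Amend.
Faction B against No: payoffs -3, 6, -8 → best response No.
Faction B against Abstain: payoffs 2, -9, 3 → best response Abstain.
Faction B against Amend: payoffs -9, 9, -1 → best response No.
Mutual best responses: (Amend, No).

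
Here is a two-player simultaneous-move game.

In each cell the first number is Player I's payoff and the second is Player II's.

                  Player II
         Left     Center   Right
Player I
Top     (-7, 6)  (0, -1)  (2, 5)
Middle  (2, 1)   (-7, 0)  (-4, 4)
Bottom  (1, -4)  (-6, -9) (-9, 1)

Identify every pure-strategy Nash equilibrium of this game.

For each player, find the best response to each opponent profile; mutual best responses are the pure NE.
Player I against Left: payoffs -7, 2, 1 → best response Middle.
Player I against Center: payoffs 0, -7, -6 → best response Top.
Player I against Right: payoffs 2, -4, -9 → best response Top.
Player II against Top: payoffs 6, -1, 5 → best response Left.
Player II against Middle: payoffs 1, 0, 4 → best response Right.
Player II against Bottom: payoffs -4, -9, 1 → best response Right.
No profile is a mutual best response for all players.

No pure-strategy Nash equilibrium.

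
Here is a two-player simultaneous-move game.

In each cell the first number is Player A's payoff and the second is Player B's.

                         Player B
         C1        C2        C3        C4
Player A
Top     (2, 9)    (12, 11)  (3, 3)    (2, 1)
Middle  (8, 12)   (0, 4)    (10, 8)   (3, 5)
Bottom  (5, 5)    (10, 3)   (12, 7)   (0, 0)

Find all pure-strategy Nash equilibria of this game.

(Top, C1): Player A can switch to Middle (2 → 8). Not NE.
(Top, C2): Player A gets 12, best alternative 10; Player B gets 11, best alternative 9. No profitable deviation — NE.
(Top, C3): Player A can switch to Middle (3 → 10). Not NE.
(Top, C4): Player A can switch to Middle (2 → 3). Not NE.
(Middle, C1): Player A gets 8, best alternative 5; Player B gets 12, best alternative 8. No profitable deviation — NE.
(Middle, C2): Player A can switch to Top (0 → 12). Not NE.
(Middle, C3): Player A can switch to Bottom (10 → 12). Not NE.
(Middle, C4): Player B can switch to C1 (5 → 12). Not NE.
(Bottom, C3): Player A gets 12, best alternative 10; Player B gets 7, best alternative 5. No profitable deviation — NE.
(The remaining 3 profiles each have a profitable deviation by the same check.)

(Top, C2); (Middle, C1); (Bottom, C3)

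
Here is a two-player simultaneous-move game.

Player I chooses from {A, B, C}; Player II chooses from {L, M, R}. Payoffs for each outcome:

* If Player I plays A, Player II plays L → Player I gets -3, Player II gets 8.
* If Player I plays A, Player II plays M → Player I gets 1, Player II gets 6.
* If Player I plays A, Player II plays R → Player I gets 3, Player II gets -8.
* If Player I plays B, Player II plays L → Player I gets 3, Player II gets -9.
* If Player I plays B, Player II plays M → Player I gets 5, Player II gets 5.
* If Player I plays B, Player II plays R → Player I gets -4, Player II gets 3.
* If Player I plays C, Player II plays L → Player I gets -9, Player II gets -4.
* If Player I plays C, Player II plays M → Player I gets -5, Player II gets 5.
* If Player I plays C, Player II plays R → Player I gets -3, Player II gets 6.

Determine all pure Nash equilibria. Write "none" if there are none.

The unique pure-strategy Nash equilibrium is (B, M).

For each player, find the best response to each opponent profile; mutual best responses are the pure NE.
Player I against L: payoffs -3, 3, -9 → best response B.
Player I against M: payoffs 1, 5, -5 → best response B.
Player I against R: payoffs 3, -4, -3 → best response A.
Player II against A: payoffs 8, 6, -8 → best response L.
Player II against B: payoffs -9, 5, 3 → best response M.
Player II against C: payoffs -4, 5, 6 → best response R.
Mutual best responses: (B, M).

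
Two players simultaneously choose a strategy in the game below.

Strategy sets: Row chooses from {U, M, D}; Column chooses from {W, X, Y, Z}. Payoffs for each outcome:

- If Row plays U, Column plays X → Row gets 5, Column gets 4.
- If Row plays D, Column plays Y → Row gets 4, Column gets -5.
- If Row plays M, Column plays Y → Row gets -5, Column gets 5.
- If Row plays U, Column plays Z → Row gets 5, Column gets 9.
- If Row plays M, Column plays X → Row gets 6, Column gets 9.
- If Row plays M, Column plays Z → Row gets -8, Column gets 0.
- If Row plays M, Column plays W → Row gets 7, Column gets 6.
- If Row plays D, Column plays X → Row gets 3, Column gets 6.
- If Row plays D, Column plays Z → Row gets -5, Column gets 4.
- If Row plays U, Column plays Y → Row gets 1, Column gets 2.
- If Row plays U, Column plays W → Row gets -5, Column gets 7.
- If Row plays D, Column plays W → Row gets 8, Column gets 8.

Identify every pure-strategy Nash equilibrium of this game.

The pure Nash equilibria are (U, Z) and (M, X) and (D, W).

Check each profile: it is a Nash equilibrium iff no player can strictly gain by switching unilaterally.
(U, W): Row can switch to M (-5 → 7). Not NE.
(U, X): Row can switch to M (5 → 6). Not NE.
(U, Y): Row can switch to D (1 → 4). Not NE.
(U, Z): Row gets 5, best alternative -5; Column gets 9, best alternative 7. No profitable deviation — NE.
(M, W): Row can switch to D (7 → 8). Not NE.
(M, X): Row gets 6, best alternative 5; Column gets 9, best alternative 6. No profitable deviation — NE.
(M, Y): Row can switch to U (-5 → 1). Not NE.
(M, Z): Row can switch to U (-8 → 5). Not NE.
(D, W): Row gets 8, best alternative 7; Column gets 8, best alternative 6. No profitable deviation — NE.
(D, X): Row can switch to U (3 → 5). Not NE.
(D, Y): Column can switch to W (-5 → 8). Not NE.
(D, Z): Row can switch to U (-5 → 5). Not NE.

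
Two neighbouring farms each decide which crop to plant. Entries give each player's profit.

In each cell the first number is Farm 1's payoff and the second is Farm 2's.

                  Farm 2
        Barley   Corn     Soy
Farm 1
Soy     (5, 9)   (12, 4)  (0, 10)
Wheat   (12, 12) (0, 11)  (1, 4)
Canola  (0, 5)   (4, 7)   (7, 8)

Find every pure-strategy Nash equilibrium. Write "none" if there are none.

(Wheat, Barley); (Canola, Soy)

Mark each player's best response to every combination of opponents' strategies; a profile where every player is best-responding is a pure Nash equilibrium.
Farm 1 against Barley: payoffs 5, 12, 0 → best response Wheat.
Farm 1 against Corn: payoffs 12, 0, 4 → best response Soy.
Farm 1 against Soy: payoffs 0, 1, 7 → best response Canola.
Farm 2 against Soy: payoffs 9, 4, 10 → best response Soy.
Farm 2 against Wheat: payoffs 12, 11, 4 → best response Barley.
Farm 2 against Canola: payoffs 5, 7, 8 → best response Soy.
Mutual best responses: (Wheat, Barley); (Canola, Soy).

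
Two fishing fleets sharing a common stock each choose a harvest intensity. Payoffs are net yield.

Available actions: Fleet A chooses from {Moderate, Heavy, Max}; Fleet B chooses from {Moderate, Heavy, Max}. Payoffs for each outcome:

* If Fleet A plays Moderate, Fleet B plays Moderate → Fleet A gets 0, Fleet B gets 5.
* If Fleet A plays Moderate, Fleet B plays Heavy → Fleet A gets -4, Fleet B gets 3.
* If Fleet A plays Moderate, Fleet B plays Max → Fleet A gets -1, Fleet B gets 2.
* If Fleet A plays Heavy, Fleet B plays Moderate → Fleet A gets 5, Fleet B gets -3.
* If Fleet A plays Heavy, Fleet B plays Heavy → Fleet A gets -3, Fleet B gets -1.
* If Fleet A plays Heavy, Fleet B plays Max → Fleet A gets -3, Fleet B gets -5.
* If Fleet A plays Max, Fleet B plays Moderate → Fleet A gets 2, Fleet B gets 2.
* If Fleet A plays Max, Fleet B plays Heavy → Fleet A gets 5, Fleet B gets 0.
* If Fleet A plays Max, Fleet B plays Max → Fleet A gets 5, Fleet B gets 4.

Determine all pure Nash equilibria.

The unique pure-strategy Nash equilibrium is (Max, Max).

For each player, find the best response to each opponent profile; mutual best responses are the pure NE.
Fleet A against Moderate: payoffs 0, 5, 2 → best response Heavy.
Fleet A against Heavy: payoffs -4, -3, 5 → best response Max.
Fleet A against Max: payoffs -1, -3, 5 → best response Max.
Fleet B against Moderate: payoffs 5, 3, 2 → best response Moderate.
Fleet B against Heavy: payoffs -3, -1, -5 → best response Heavy.
Fleet B against Max: payoffs 2, 0, 4 → best response Max.
Mutual best responses: (Max, Max).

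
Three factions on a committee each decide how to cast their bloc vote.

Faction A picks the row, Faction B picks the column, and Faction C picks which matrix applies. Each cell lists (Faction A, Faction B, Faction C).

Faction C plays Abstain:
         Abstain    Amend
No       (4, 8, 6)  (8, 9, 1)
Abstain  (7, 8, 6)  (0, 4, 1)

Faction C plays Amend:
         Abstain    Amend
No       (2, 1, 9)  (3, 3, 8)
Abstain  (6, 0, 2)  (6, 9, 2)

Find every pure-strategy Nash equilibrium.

(Abstain, Abstain, Abstain), (Abstain, Amend, Amend)

Faction A against (Abstain, Abstain): payoffs 4, 7 → best response Abstain.
Faction A against (Abstain, Amend): payoffs 2, 6 → best response Abstain.
Faction A against (Amend, Abstain): payoffs 8, 0 → best response No.
Faction A against (Amend, Amend): payoffs 3, 6 → best response Abstain.
Faction B against (No, Abstain): payoffs 8, 9 → best response Amend.
Faction B against (No, Amend): payoffs 1, 3 → best response Amend.
Faction B against (Abstain, Abstain): payoffs 8, 4 → best response Abstain.
Faction B against (Abstain, Amend): payoffs 0, 9 → best response Amend.
Faction C against (No, Abstain): payoffs 6, 9 → best response Amend.
Faction C against (No, Amend): payoffs 1, 8 → best response Amend.
Faction C against (Abstain, Abstain): payoffs 6, 2 → best response Abstain.
Faction C against (Abstain, Amend): payoffs 1, 2 → best response Amend.
Mutual best responses: (Abstain, Abstain, Abstain); (Abstain, Amend, Amend).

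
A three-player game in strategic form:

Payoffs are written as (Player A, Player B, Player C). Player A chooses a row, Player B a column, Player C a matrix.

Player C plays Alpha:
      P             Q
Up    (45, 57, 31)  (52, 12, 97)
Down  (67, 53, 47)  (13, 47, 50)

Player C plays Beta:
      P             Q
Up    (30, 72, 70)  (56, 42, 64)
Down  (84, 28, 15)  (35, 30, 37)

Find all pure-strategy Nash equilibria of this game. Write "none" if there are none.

Mark each player's best response to every combination of opponents' strategies; a profile where every player is best-responding is a pure Nash equilibrium.
Player A against (P, Alpha): payoffs 45, 67 → best response Down.
Player A against (P, Beta): payoffs 30, 84 → best response Down.
Player A against (Q, Alpha): payoffs 52, 13 → best response Up.
Player A against (Q, Beta): payoffs 56, 35 → best response Up.
Player B against (Up, Alpha): payoffs 57, 12 → best response P.
Player B against (Up, Beta): payoffs 72, 42 → best response P.
Player B against (Down, Alpha): payoffs 53, 47 → best response P.
Player B against (Down, Beta): payoffs 28, 30 → best response Q.
Player C against (Up, P): payoffs 31, 70 → best response Beta.
Player C against (Up, Q): payoffs 97, 64 → best response Alpha.
Player C against (Down, P): payoffs 47, 15 → best response Alpha.
Player C against (Down, Q): payoffs 50, 37 → best response Alpha.
Mutual best responses: (Down, P, Alpha).

The unique pure-strategy Nash equilibrium is (Down, P, Alpha).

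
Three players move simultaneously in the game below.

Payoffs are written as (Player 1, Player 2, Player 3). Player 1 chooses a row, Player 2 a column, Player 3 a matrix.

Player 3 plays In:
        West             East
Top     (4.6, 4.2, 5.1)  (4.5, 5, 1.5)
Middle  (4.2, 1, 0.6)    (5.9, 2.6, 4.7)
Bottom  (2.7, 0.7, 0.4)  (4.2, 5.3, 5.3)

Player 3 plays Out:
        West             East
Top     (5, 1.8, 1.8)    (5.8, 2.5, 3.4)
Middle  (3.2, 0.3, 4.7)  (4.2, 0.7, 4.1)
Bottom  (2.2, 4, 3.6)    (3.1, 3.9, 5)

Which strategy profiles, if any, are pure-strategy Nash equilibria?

Check each profile: it is a Nash equilibrium iff no player can strictly gain by switching unilaterally.
(Top, West, In): Player 2 can switch to East (4.2 → 5). Not NE.
(Top, West, Out): Player 2 can switch to East (1.8 → 2.5). Not NE.
(Top, East, In): Player 1 can switch to Middle (4.5 → 5.9). Not NE.
(Top, East, Out): Player 1 gets 5.8, best alternative 4.2; Player 2 gets 2.5, best alternative 1.8; Player 3 gets 3.4, best alternative 1.5. No profitable deviation — NE.
(Middle, West, In): Player 1 can switch to Top (4.2 → 4.6). Not NE.
(Middle, West, Out): Player 1 can switch to Top (3.2 → 5). Not NE.
(Middle, East, In): Player 1 gets 5.9, best alternative 4.5; Player 2 gets 2.6, best alternative 1; Player 3 gets 4.7, best alternative 4.1. No profitable deviation — NE.
(Middle, East, Out): Player 1 can switch to Top (4.2 → 5.8). Not NE.
(Bottom, West, In): Player 1 can switch to Top (2.7 → 4.6). Not NE.
(Bottom, West, Out): Player 1 can switch to Top (2.2 → 5). Not NE.
(The remaining 2 profiles each have a profitable deviation by the same check.)

(Top, East, Out), (Middle, East, In)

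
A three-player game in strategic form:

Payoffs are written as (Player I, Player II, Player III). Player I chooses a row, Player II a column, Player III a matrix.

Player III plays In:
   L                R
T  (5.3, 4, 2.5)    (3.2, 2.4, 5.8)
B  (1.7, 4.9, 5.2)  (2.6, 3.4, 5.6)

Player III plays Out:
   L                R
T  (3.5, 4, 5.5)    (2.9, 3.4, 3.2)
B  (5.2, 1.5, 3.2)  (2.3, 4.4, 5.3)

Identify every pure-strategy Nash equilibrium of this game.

For each strategy profile, look for a profitable unilateral deviation.
(T, L, In): Player III can switch to Out (2.5 → 5.5). Not NE.
(T, L, Out): Player I can switch to B (3.5 → 5.2). Not NE.
(T, R, In): Player II can switch to L (2.4 → 4). Not NE.
(T, R, Out): Player II can switch to L (3.4 → 4). Not NE.
(B, L, In): Player I can switch to T (1.7 → 5.3). Not NE.
(B, L, Out): Player II can switch to R (1.5 → 4.4). Not NE.
(B, R, In): Player I can switch to T (2.6 → 3.2). Not NE.
(B, R, Out): Player I can switch to T (2.3 → 2.9). Not NE.

This game has no pure Nash equilibrium.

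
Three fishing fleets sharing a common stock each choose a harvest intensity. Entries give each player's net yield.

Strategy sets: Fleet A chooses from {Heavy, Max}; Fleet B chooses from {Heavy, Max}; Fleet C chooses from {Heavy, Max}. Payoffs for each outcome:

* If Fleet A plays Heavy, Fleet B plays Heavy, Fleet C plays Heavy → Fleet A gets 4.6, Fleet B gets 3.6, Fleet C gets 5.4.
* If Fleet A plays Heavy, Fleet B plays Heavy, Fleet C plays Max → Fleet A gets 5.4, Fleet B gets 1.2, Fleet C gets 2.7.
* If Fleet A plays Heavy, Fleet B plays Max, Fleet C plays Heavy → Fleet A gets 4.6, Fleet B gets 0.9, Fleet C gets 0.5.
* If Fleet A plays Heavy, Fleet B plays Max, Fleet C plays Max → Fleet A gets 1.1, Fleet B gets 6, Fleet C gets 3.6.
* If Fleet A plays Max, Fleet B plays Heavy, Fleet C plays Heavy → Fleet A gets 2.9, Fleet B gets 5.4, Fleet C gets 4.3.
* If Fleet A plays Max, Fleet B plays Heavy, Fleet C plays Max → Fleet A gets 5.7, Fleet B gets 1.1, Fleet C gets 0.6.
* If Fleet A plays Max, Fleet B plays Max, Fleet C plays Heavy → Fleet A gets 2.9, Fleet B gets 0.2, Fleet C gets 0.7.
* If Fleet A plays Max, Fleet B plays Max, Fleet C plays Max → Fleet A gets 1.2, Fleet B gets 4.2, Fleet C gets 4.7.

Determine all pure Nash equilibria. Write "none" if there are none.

(Heavy, Heavy, Heavy); (Max, Max, Max)

(Heavy, Heavy, Heavy): Fleet A gets 4.6, best alternative 2.9; Fleet B gets 3.6, best alternative 0.9; Fleet C gets 5.4, best alternative 2.7. No profitable deviation — NE.
(Heavy, Heavy, Max): Fleet A can switch to Max (5.4 → 5.7). Not NE.
(Heavy, Max, Heavy): Fleet B can switch to Heavy (0.9 → 3.6). Not NE.
(Heavy, Max, Max): Fleet A can switch to Max (1.1 → 1.2). Not NE.
(Max, Heavy, Heavy): Fleet A can switch to Heavy (2.9 → 4.6). Not NE.
(Max, Heavy, Max): Fleet B can switch to Max (1.1 → 4.2). Not NE.
(Max, Max, Heavy): Fleet A can switch to Heavy (2.9 → 4.6). Not NE.
(Max, Max, Max): Fleet A gets 1.2, best alternative 1.1; Fleet B gets 4.2, best alternative 1.1; Fleet C gets 4.7, best alternative 0.7. No profitable deviation — NE.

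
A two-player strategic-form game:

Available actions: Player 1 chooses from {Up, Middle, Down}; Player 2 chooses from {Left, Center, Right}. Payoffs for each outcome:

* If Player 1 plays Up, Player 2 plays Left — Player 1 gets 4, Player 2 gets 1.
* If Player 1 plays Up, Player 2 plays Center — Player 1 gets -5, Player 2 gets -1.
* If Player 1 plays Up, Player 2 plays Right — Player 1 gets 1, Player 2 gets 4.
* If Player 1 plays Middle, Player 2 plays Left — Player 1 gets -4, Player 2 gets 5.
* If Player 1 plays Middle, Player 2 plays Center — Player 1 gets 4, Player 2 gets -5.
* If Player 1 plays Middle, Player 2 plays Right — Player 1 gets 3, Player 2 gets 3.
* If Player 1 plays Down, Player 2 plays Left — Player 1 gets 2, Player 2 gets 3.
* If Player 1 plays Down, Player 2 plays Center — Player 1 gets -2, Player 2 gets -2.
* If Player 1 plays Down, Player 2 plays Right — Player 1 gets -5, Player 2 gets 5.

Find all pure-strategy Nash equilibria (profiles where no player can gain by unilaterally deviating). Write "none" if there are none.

Player 1 against Left: payoffs 4, -4, 2 → best response Up.
Player 1 against Center: payoffs -5, 4, -2 → best response Middle.
Player 1 against Right: payoffs 1, 3, -5 → best response Middle.
Player 2 against Up: payoffs 1, -1, 4 → best response Right.
Player 2 against Middle: payoffs 5, -5, 3 → best response Left.
Player 2 against Down: payoffs 3, -2, 5 → best response Right.
No profile is a mutual best response for all players.

There is no pure-strategy Nash equilibrium.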